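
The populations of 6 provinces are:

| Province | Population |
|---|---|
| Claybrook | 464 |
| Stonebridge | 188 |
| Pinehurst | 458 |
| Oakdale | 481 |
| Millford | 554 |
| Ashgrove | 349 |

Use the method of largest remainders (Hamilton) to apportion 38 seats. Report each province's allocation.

The standard divisor is 2494/38 ≈ 65.632.
Standard quotas: Claybrook 7.070, Stonebridge 2.864, Pinehurst 6.978, Oakdale 7.329, Millford 8.441, Ashgrove 5.318.
Lower quotas: Claybrook 7, Stonebridge 2, Pinehurst 6, Oakdale 7, Millford 8, Ashgrove 5 (sum 35, leaving 3 seats).
Remainders in descending order: Pinehurst 0.978, Stonebridge 0.864, Millford 0.441, Oakdale 0.329, Ashgrove 0.318, Claybrook 0.070.
Largest remainders: Pinehurst, Stonebridge, Millford receive the extra seats.

Claybrook 7, Stonebridge 3, Pinehurst 7, Oakdale 7, Millford 9, Ashgrove 5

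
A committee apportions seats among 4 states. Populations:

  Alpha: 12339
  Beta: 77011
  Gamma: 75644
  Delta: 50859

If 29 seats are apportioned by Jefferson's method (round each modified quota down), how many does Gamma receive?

10

Standard divisor 215853/29 ≈ 7443.207; standard quotas: Alpha 1.658, Beta 10.346, Gamma 10.163, Delta 6.833.
Rounding down gives 1, 10, 10, 6 = 27 seats, so the divisor must be adjusted.
With modified divisor 6900: modified quotas Alpha 1.788, Beta 11.161, Gamma 10.963, Delta 7.371.
Rounding down: Alpha 1, Beta 11, Gamma 10, Delta 7 (total 29).
Gamma receives 10.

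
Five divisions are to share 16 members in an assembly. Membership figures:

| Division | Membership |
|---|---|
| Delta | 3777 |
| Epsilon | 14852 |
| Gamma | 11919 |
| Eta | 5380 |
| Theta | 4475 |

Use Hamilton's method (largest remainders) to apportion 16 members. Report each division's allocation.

Total 40403; standard divisor 40403/16 ≈ 2525.188.
Standard quotas: Delta 1.4957, Epsilon 5.8815, Gamma 4.7200, Eta 2.1305, Theta 1.7721.
Lower quotas: Delta 1, Epsilon 5, Gamma 4, Eta 2, Theta 1 (sum 13, leaving 3 seats).
Remainders in descending order: Epsilon 0.8815, Theta 0.7721, Gamma 0.7200, Delta 0.4957, Eta 0.1305.
Largest remainders: Epsilon, Theta, Gamma receive the extra seats.

Delta=1, Epsilon=6, Gamma=5, Eta=2, Theta=2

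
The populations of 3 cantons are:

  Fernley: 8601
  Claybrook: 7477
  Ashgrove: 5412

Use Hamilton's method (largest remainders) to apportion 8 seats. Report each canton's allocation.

Fernley 3; Claybrook 3; Ashgrove 2

Total 21490; standard divisor 21490/8 ≈ 2686.25.
Standard quotas: Fernley 3.2019, Claybrook 2.7834, Ashgrove 2.0147.
Lower quotas: Fernley 3, Claybrook 2, Ashgrove 2 (sum 7, leaving 1 seat).
Remainders in descending order: Claybrook 0.7834, Fernley 0.2019, Ashgrove 0.0147.
The surplus seat goes to Claybrook.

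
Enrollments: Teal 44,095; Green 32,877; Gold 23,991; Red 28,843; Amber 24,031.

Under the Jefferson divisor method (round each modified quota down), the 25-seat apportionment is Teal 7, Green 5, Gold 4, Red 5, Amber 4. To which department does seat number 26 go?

Teal

Priority for the next seat is population ÷ (current seats + 1).
Priorities: Teal 5511.875, Green 5479.500, Gold 4798.200, Red 4807.167, Amber 4806.200.
Highest priority: Teal.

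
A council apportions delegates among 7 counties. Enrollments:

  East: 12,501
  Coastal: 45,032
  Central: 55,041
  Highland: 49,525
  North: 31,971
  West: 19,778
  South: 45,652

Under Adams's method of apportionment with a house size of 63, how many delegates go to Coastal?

Standard divisor 259500/63 ≈ 4119.048; standard quotas: East 3.035, Coastal 10.933, Central 13.363, Highland 12.023, North 7.762, West 4.802, South 11.083.
Rounding up gives 4, 11, 14, 13, 8, 5, 12 = 67 seats, so the divisor must be adjusted.
With modified divisor 4400: modified quotas East 2.841, Coastal 10.235, Central 12.509, Highland 11.256, North 7.266, West 4.495, South 10.375.
Rounding up: East 3, Coastal 11, Central 13, Highland 12, North 8, West 5, South 11 (total 63).
Coastal receives 11.

11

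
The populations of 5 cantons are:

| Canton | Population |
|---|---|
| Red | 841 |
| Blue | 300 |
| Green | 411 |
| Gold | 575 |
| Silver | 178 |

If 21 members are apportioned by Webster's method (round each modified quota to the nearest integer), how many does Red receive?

7

Standard divisor 2305/21 ≈ 109.762; standard quotas: Red 7.662, Blue 2.733, Green 3.744, Gold 5.239, Silver 1.622.
Rounding to the nearest integer gives 8, 3, 4, 5, 2 = 22 seats, so the divisor must be adjusted.
With modified divisor 115: modified quotas Red 7.313, Blue 2.609, Green 3.574, Gold 5.000, Silver 1.548.
Rounding to the nearest integer: Red 7, Blue 3, Green 4, Gold 5, Silver 2 (total 21).
Red receives 7.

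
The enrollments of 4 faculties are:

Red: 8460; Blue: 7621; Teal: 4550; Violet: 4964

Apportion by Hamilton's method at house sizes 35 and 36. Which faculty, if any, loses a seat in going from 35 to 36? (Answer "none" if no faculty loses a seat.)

At 35 seats: Red 12, Blue 10, Teal 6, Violet 7.
At 36 seats: Red 12, Blue 11, Teal 6, Violet 7.
No faculty's allocation decreased.

none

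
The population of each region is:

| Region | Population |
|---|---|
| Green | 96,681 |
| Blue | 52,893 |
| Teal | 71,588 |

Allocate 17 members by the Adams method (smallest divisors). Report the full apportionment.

Green=7, Blue=4, Teal=6

Standard divisor 221162/17 ≈ 13009.529; standard quotas: Green 7.432, Blue 4.066, Teal 5.503.
Rounding up gives 8, 5, 6 = 19 seats, so the divisor must be adjusted.
With modified divisor 14100: modified quotas Green 6.857, Blue 3.751, Teal 5.077.
Rounding up: Green 7, Blue 4, Teal 6 (total 17).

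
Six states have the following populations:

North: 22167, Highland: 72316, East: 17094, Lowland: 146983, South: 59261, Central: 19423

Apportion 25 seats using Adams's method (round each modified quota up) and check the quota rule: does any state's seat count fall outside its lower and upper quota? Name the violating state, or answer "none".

Standard quotas: North 1.643, Highland 5.361, East 1.267, Lowland 10.896, South 4.393, Central 1.440.
Adams allocation: North 2, Highland 5, East 2, Lowland 10, South 4, Central 2.
Every allocation lies between the lower and upper quota.

none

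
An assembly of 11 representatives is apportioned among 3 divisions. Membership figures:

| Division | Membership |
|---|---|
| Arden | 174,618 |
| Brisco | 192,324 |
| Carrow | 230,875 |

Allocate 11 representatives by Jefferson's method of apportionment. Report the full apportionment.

Arden 3, Brisco 4, Carrow 4

Standard divisor 597817/11 ≈ 54347; standard quotas: Arden 3.213, Brisco 3.539, Carrow 4.248.
Rounding down gives 3, 3, 4 = 10 seats, so the divisor must be adjusted.
With modified divisor 47100: modified quotas Arden 3.707, Brisco 4.083, Carrow 4.902.
Rounding down: Arden 3, Brisco 4, Carrow 4 (total 11).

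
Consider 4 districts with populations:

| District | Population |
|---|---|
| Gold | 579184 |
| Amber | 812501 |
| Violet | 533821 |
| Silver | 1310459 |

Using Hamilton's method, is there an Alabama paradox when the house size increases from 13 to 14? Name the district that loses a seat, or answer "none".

Gold

At 13 seats: Gold 3, Amber 3, Violet 2, Silver 5.
At 14 seats: Gold 2, Amber 4, Violet 2, Silver 6.
Gold drops from 3 to 2.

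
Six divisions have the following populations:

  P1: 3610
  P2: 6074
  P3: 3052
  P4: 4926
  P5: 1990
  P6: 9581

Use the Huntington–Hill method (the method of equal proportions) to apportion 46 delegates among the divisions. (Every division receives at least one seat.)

P1 6; P2 9; P3 5; P4 8; P5 3; P6 15

With divisor 649: modified quotas P1 5.562, P2 9.359, P3 4.703, P4 7.590, P5 3.066, P6 14.763.
Geometric-mean thresholds: P1 √(5·6)=5.477, P2 √(9·10)=9.487, P3 √(4·5)=4.472, P4 √(7·8)=7.483, P5 √(3·4)=3.464, P6 √(14·15)=14.491.
Each quota rounded against its threshold gives P1 6, P2 9, P3 5, P4 8, P5 3, P6 15 (total 46).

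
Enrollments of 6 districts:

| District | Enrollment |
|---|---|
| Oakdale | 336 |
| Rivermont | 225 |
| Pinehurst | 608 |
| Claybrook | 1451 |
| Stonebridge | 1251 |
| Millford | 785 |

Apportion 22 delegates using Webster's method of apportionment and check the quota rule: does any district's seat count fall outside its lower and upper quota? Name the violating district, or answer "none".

none

Standard quotas: Oakdale 1.588, Rivermont 1.063, Pinehurst 2.873, Claybrook 6.856, Stonebridge 5.911, Millford 3.709.
Webster allocation: Oakdale 2, Rivermont 1, Pinehurst 3, Claybrook 6, Stonebridge 6, Millford 4.
Every allocation lies between the lower and upper quota.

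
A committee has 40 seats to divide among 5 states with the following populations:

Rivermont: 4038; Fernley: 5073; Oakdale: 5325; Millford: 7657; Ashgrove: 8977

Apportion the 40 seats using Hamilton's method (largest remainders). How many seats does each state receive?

Total 31070; standard divisor 31070/40 ≈ 776.75.
Standard quotas: Rivermont 5.1986, Fernley 6.5311, Oakdale 6.8555, Millford 9.8577, Ashgrove 11.5571.
Lower quotas: Rivermont 5, Fernley 6, Oakdale 6, Millford 9, Ashgrove 11 (sum 37, leaving 3 seats).
Remainders in descending order: Millford 0.8577, Oakdale 0.8555, Ashgrove 0.5571, Fernley 0.5311, Rivermont 0.1986.
Largest remainders: Millford, Oakdale, Ashgrove receive the extra seats.

Rivermont: 5; Fernley: 6; Oakdale: 7; Millford: 10; Ashgrove: 12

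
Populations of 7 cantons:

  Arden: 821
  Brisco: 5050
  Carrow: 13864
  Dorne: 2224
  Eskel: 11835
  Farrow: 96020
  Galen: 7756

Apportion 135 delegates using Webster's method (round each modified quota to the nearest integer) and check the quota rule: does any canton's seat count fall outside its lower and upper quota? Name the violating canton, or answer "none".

Farrow

Standard quotas: Arden 0.806, Brisco 4.956, Carrow 13.605, Dorne 2.182, Eskel 11.614, Farrow 94.226, Galen 7.611.
Webster allocation: Arden 1, Brisco 5, Carrow 14, Dorne 2, Eskel 12, Farrow 93, Galen 8.
Farrow has quota 94.226 (lower 94, upper 95) but receives 93 — outside the quota interval.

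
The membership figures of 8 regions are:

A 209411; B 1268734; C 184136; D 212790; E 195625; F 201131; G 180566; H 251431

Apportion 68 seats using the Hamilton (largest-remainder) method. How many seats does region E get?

5

The standard divisor is 2703824/68 ≈ 39762.118.
Standard quotas: A 5.2666, B 31.9081, C 4.6309, D 5.3516, E 4.9199, F 5.0584, G 4.5412, H 6.3234.
Lower quotas: A 5, B 31, C 4, D 5, E 4, F 5, G 4, H 6 (sum 64, leaving 4 seats).
Remainders in descending order: E 0.9199, B 0.9081, C 0.6309, G 0.5412, D 0.3516, H 0.3234, A 0.2666, F 0.0584.
The surplus seats go to E, B, C, G.
E receives 5.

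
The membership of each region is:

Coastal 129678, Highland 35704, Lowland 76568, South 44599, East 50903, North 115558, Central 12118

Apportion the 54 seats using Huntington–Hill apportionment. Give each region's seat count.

With divisor 8567: modified quotas Coastal 15.137, Highland 4.168, Lowland 8.938, South 5.206, East 5.942, North 13.489, Central 1.414.
Geometric-mean thresholds: Coastal √(15·16)=15.492, Highland √(4·5)=4.472, Lowland √(8·9)=8.485, South √(5·6)=5.477, East √(5·6)=5.477, North √(13·14)=13.491, Central √(1·2)=1.414.
Each quota rounded against its threshold gives Coastal 15, Highland 4, Lowland 9, South 5, East 6, North 13, Central 2 (total 54).

Coastal 15, Highland 4, Lowland 9, South 5, East 6, North 13, Central 2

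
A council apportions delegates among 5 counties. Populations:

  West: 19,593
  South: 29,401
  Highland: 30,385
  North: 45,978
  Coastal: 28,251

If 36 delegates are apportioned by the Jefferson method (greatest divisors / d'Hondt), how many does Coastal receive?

Standard divisor 153608/36 ≈ 4266.889; standard quotas: West 4.592, South 6.891, Highland 7.121, North 10.776, Coastal 6.621.
Rounding down gives 4, 6, 7, 10, 6 = 33 seats, so the divisor must be adjusted.
With modified divisor 4000: modified quotas West 4.898, South 7.350, Highland 7.596, North 11.495, Coastal 7.063.
Rounding down: West 4, South 7, Highland 7, North 11, Coastal 7 (total 36).
Coastal receives 7.

7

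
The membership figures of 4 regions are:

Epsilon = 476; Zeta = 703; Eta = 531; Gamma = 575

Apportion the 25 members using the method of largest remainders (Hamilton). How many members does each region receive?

Epsilon: 5, Zeta: 8, Eta: 6, Gamma: 6

Standard divisor: 2285 ÷ 25 ≈ 91.4.
Standard quotas: Epsilon 5.208, Zeta 7.691, Eta 5.810, Gamma 6.291.
Lower quotas: Epsilon 5, Zeta 7, Eta 5, Gamma 6 (sum 23, leaving 2 seats).
Remainders in descending order: Eta 0.810, Zeta 0.691, Gamma 0.291, Epsilon 0.208.
The surplus seats go to Eta, Zeta.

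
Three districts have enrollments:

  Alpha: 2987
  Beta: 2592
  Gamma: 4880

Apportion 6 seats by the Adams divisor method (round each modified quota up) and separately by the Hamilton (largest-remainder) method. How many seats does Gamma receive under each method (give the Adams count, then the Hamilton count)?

2 and 3

Adams: Alpha 2, Beta 2, Gamma 2.
Hamilton: Alpha 2, Beta 1, Gamma 3.
Gamma gets 2 under Adams and 3 under Hamilton.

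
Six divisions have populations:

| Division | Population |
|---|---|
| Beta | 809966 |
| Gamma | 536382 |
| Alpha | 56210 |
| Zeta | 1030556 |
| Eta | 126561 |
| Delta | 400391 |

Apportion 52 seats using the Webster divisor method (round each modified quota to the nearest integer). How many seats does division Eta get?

Standard divisor 2960066/52 ≈ 56924.346; standard quotas: Beta 14.229, Gamma 9.423, Alpha 0.987, Zeta 18.104, Eta 2.223, Delta 7.034.
Rounding to the nearest integer gives 14, 9, 1, 18, 2, 7 = 51 seats, so the divisor must be adjusted.
With modified divisor 56200: modified quotas Beta 14.412, Gamma 9.544, Alpha 1.000, Zeta 18.337, Eta 2.252, Delta 7.124.
Rounding to the nearest integer: Beta 14, Gamma 10, Alpha 1, Zeta 18, Eta 2, Delta 7 (total 52).
Eta receives 2.

2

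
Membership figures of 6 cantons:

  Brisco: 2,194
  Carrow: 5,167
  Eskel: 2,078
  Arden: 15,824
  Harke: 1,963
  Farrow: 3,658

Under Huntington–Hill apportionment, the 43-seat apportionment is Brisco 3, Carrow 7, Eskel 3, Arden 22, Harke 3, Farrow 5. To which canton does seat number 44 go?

Arden

Priority for the next seat is population ÷ (√(s·(s+1))).
Priorities: Brisco 633.353, Carrow 690.469, Eskel 599.867, Arden 703.463, Harke 566.669, Farrow 667.856.
Highest priority: Arden.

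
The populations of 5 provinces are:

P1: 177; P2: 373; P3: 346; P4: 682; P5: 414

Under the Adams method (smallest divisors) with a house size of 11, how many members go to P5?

Standard divisor 1992/11 ≈ 181.091; standard quotas: P1 0.977, P2 2.060, P3 1.911, P4 3.766, P5 2.286.
Rounding up gives 1, 3, 2, 4, 3 = 13 seats, so the divisor must be adjusted.
With modified divisor 220: modified quotas P1 0.805, P2 1.695, P3 1.573, P4 3.100, P5 1.882.
Rounding up: P1 1, P2 2, P3 2, P4 4, P5 2 (total 11).
P5 receives 2.

2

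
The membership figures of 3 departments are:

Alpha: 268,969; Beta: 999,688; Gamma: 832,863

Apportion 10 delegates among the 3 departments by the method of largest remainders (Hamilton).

Alpha=1; Beta=5; Gamma=4

Standard divisor: 2101520 ÷ 10 = 210152.
Standard quotas: Alpha 1.2799, Beta 4.7570, Gamma 3.9631.
Lower quotas: Alpha 1, Beta 4, Gamma 3 (sum 8, leaving 2 seats).
Remainders in descending order: Gamma 0.9631, Beta 0.7570, Alpha 0.2799.
Largest remainders: Gamma, Beta receive the extra seats.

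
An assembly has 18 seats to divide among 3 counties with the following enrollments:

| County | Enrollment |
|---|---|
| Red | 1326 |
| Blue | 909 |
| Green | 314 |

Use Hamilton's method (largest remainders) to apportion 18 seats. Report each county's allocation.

The standard divisor is 2549/18 ≈ 141.611.
Standard quotas: Red 9.364, Blue 6.419, Green 2.217.
Lower quotas: Red 9, Blue 6, Green 2 (sum 17, leaving 1 seat).
Remainders in descending order: Blue 0.419, Red 0.364, Green 0.217.
The surplus seat goes to Blue.

Red 9; Blue 7; Green 2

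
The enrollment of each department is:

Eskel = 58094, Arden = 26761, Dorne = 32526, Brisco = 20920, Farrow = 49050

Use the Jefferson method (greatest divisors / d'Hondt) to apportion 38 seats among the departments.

Eskel=12, Arden=5, Dorne=7, Brisco=4, Farrow=10

Standard divisor 187351/38 ≈ 4930.289; standard quotas: Eskel 11.783, Arden 5.428, Dorne 6.597, Brisco 4.243, Farrow 9.949.
Rounding down gives 11, 5, 6, 4, 9 = 35 seats, so the divisor must be adjusted.
With modified divisor 4600: modified quotas Eskel 12.629, Arden 5.818, Dorne 7.071, Brisco 4.548, Farrow 10.663.
Rounding down: Eskel 12, Arden 5, Dorne 7, Brisco 4, Farrow 10 (total 38).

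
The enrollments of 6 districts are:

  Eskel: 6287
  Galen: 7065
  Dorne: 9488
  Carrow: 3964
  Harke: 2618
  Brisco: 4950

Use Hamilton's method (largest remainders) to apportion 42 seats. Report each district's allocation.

The standard divisor is 34372/42 ≈ 818.381.
Standard quotas: Eskel 7.6822, Galen 8.6329, Dorne 11.5936, Carrow 4.8437, Harke 3.1990, Brisco 6.0485.
Lower quotas: Eskel 7, Galen 8, Dorne 11, Carrow 4, Harke 3, Brisco 6 (sum 39, leaving 3 seats).
Remainders in descending order: Carrow 0.8437, Eskel 0.6822, Galen 0.6329, Dorne 0.5936, Harke 0.1990, Brisco 0.0485.
The surplus seats go to Carrow, Eskel, Galen.

Eskel 8, Galen 9, Dorne 11, Carrow 5, Harke 3, Brisco 6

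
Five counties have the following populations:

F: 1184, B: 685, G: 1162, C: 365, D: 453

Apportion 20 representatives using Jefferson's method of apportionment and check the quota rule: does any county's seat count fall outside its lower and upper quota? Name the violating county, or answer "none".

Standard quotas: F 6.152, B 3.559, G 6.038, C 1.897, D 2.354.
Jefferson allocation: F 6, B 4, G 6, C 2, D 2.
Every allocation lies between the lower and upper quota.

none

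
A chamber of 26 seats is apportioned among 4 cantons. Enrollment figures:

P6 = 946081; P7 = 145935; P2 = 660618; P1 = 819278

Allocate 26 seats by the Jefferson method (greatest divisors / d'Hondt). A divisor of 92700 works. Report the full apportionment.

With modified divisor 92700: modified quotas P6 10.206, P7 1.574, P2 7.126, P1 8.838.
Rounding down: P6 10, P7 1, P2 7, P1 8 (total 26).

P6: 10, P7: 1, P2: 7, P1: 8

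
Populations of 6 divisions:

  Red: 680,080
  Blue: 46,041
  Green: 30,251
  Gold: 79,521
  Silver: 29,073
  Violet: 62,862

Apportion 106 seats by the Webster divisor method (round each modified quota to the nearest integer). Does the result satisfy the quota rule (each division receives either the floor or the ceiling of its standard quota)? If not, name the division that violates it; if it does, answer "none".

Standard quotas: Red 77.696, Blue 5.260, Green 3.456, Gold 9.085, Silver 3.321, Violet 7.182.
Webster allocation: Red 79, Blue 5, Green 3, Gold 9, Silver 3, Violet 7.
Red has quota 77.696 (lower 77, upper 78) but receives 79 — outside the quota interval.

Red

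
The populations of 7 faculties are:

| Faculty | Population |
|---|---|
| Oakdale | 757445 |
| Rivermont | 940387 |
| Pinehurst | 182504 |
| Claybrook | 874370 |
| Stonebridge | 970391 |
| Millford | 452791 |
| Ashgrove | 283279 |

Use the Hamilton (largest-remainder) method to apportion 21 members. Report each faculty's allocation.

The standard divisor is 4461167/21 ≈ 212436.524.
Standard quotas: Oakdale 3.5655, Rivermont 4.4267, Pinehurst 0.8591, Claybrook 4.1159, Stonebridge 4.5679, Millford 2.1314, Ashgrove 1.3335.
Lower quotas: Oakdale 3, Rivermont 4, Pinehurst 0, Claybrook 4, Stonebridge 4, Millford 2, Ashgrove 1 (sum 18, leaving 3 seats).
Remainders in descending order: Pinehurst 0.8591, Stonebridge 0.5679, Oakdale 0.5655, Rivermont 0.4267, Ashgrove 0.3335, Millford 0.1314, Claybrook 0.1159.
The surplus seats go to Pinehurst, Stonebridge, Oakdale.

Oakdale 4, Rivermont 4, Pinehurst 1, Claybrook 4, Stonebridge 5, Millford 2, Ashgrove 1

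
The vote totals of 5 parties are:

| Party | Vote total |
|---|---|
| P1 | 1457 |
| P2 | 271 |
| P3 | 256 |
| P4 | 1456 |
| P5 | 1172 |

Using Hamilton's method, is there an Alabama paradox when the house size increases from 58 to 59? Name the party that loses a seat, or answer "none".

P2

At 58 seats: P1 18, P2 4, P3 3, P4 18, P5 15.
At 59 seats: P1 19, P2 3, P3 3, P4 19, P5 15.
P2 drops from 4 to 3.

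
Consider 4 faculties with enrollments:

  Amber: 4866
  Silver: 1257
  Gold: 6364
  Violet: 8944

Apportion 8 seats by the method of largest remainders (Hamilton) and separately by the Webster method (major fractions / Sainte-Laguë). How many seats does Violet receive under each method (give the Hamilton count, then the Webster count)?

3 and 4

Hamilton: Amber 2, Silver 1, Gold 2, Violet 3.
Webster: Amber 2, Silver 0, Gold 2, Violet 4.
Violet gets 3 under Hamilton and 4 under Webster.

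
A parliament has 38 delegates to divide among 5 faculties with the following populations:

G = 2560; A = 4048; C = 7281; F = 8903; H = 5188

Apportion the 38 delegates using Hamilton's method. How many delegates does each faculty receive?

The standard divisor is 27980/38 ≈ 736.316.
Standard quotas: G 3.4768, A 5.4976, C 9.8884, F 12.0913, H 7.0459.
Lower quotas: G 3, A 5, C 9, F 12, H 7 (sum 36, leaving 2 seats).
Remainders in descending order: C 0.8884, A 0.4976, G 0.4768, F 0.0913, H 0.0459.
The surplus seats go to C, A.

G 3, A 6, C 10, F 12, H 7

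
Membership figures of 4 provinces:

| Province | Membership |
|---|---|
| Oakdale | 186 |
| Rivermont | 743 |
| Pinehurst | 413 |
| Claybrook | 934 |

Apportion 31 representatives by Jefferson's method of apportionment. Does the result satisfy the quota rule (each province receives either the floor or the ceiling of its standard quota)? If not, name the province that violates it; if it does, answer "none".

Standard quotas: Oakdale 2.533, Rivermont 10.120, Pinehurst 5.625, Claybrook 12.721.
Jefferson allocation: Oakdale 2, Rivermont 10, Pinehurst 6, Claybrook 13.
Every allocation lies between the lower and upper quota.

none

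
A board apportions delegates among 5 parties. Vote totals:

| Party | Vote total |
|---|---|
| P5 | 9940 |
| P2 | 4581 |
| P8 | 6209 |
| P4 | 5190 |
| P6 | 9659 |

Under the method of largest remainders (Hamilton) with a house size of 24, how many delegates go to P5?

7

Total 35579; standard divisor 35579/24 ≈ 1482.458.
Standard quotas: P5 6.7051, P2 3.0901, P8 4.1883, P4 3.5009, P6 6.5155.
Lower quotas: P5 6, P2 3, P8 4, P4 3, P6 6 (sum 22, leaving 2 seats).
Remainders in descending order: P5 0.7051, P6 0.5155, P4 0.5009, P8 0.1883, P2 0.0901.
The surplus seats go to P5, P6.
P5 receives 7.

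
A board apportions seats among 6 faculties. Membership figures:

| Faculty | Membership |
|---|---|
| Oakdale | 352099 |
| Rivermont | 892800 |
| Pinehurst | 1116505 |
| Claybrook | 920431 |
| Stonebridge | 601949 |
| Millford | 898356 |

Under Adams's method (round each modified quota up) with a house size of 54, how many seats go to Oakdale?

4

Standard divisor 4782140/54 ≈ 88558.148; standard quotas: Oakdale 3.976, Rivermont 10.082, Pinehurst 12.608, Claybrook 10.394, Stonebridge 6.797, Millford 10.144.
Rounding up gives 4, 11, 13, 11, 7, 11 = 57 seats, so the divisor must be adjusted.
With modified divisor 92500: modified quotas Oakdale 3.806, Rivermont 9.652, Pinehurst 12.070, Claybrook 9.951, Stonebridge 6.508, Millford 9.712.
Rounding up: Oakdale 4, Rivermont 10, Pinehurst 13, Claybrook 10, Stonebridge 7, Millford 10 (total 54).
Oakdale receives 4.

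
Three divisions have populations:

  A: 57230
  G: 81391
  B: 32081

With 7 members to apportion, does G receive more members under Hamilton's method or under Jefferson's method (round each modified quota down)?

Hamilton: A 3, G 3, B 1.
Jefferson: A 2, G 4, B 1.
G gets 3 under Hamilton and 4 under Jefferson.

Jefferson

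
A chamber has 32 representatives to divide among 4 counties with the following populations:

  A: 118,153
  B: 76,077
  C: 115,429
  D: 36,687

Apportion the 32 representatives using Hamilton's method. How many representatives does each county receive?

A 11; B 7; C 11; D 3

Standard divisor: 346346 ÷ 32 ≈ 10823.312.
Standard quotas: A 10.9165, B 7.0290, C 10.6648, D 3.3896.
Lower quotas: A 10, B 7, C 10, D 3 (sum 30, leaving 2 seats).
Remainders in descending order: A 0.9165, C 0.6648, D 0.3896, B 0.0290.
Largest remainders: A, C receive the extra seats.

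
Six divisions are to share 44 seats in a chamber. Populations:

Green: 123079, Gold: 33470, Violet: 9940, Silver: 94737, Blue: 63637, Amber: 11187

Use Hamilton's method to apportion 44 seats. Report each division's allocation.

Green: 16, Gold: 4, Violet: 1, Silver: 13, Blue: 8, Amber: 2

The standard divisor is 336050/44 ≈ 7637.5.
Standard quotas: Green 16.1151, Gold 4.3823, Violet 1.3015, Silver 12.4042, Blue 8.3322, Amber 1.4647.
Lower quotas: Green 16, Gold 4, Violet 1, Silver 12, Blue 8, Amber 1 (sum 42, leaving 2 seats).
Remainders in descending order: Amber 0.4647, Silver 0.4042, Gold 0.3823, Blue 0.3322, Violet 0.3015, Green 0.1151.
Largest remainders: Amber, Silver receive the extra seats.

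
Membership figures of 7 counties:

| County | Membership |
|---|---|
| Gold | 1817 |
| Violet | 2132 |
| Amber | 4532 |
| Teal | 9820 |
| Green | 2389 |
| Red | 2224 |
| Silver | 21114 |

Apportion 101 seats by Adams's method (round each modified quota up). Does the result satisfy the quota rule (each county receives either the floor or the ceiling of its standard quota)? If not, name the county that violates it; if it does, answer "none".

Standard quotas: Gold 4.168, Violet 4.891, Amber 10.396, Teal 22.527, Green 5.480, Red 5.102, Silver 48.435.
Adams allocation: Gold 5, Violet 5, Amber 11, Teal 22, Green 6, Red 5, Silver 47.
Silver has quota 48.435 (lower 48, upper 49) but receives 47 — outside the quota interval.

Silver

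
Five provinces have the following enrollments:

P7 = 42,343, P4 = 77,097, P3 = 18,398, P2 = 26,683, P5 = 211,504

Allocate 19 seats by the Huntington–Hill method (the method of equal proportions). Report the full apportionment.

P7 2, P4 4, P3 1, P2 1, P5 11

With divisor 19517: modified quotas P7 2.170, P4 3.950, P3 0.943, P2 1.367, P5 10.837.
Geometric-mean thresholds: P7 √(2·3)=2.449, P4 √(3·4)=3.464, P3 (min 1), P2 √(1·2)=1.414, P5 √(10·11)=10.488.
Each quota rounded against its threshold gives P7 2, P4 4, P3 1, P2 1, P5 11 (total 19).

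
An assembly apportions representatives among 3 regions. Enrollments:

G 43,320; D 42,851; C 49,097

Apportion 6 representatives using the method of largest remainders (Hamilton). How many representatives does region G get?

2

Standard divisor: 135268 ÷ 6 ≈ 22544.667.
Standard quotas: G 1.9215, D 1.9007, C 2.1778.
Lower quotas: G 1, D 1, C 2 (sum 4, leaving 2 seats).
Remainders in descending order: G 0.9215, D 0.9007, C 0.1778.
Largest remainders: G, D receive the extra seats.
G receives 2.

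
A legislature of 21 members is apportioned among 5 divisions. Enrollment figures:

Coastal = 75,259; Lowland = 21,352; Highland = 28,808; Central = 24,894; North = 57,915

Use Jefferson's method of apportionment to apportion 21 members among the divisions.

Coastal: 8; Lowland: 2; Highland: 3; Central: 2; North: 6

Standard divisor 208228/21 ≈ 9915.619; standard quotas: Coastal 7.590, Lowland 2.153, Highland 2.905, Central 2.511, North 5.841.
Rounding down gives 7, 2, 2, 2, 5 = 18 seats, so the divisor must be adjusted.
With modified divisor 8900: modified quotas Coastal 8.456, Lowland 2.399, Highland 3.237, Central 2.797, North 6.507.
Rounding down: Coastal 8, Lowland 2, Highland 3, Central 2, North 6 (total 21).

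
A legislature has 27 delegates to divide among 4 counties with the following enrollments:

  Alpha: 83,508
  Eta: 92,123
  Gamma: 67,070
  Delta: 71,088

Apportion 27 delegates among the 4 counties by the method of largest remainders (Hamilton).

Alpha 7; Eta 8; Gamma 6; Delta 6

Standard divisor: 313789 ÷ 27 ≈ 11621.815.
Standard quotas: Alpha 7.1855, Eta 7.9267, Gamma 5.7710, Delta 6.1168.
Lower quotas: Alpha 7, Eta 7, Gamma 5, Delta 6 (sum 25, leaving 2 seats).
Remainders in descending order: Eta 0.9267, Gamma 0.7710, Alpha 0.1855, Delta 0.1168.
Largest remainders: Eta, Gamma receive the extra seats.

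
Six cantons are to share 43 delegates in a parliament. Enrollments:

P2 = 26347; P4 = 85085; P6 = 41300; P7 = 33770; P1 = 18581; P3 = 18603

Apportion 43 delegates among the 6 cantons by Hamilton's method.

P2: 5; P4: 16; P6: 8; P7: 6; P1: 4; P3: 4

Standard divisor: 223686 ÷ 43 = 5202.
Standard quotas: P2 5.0648, P4 16.3562, P6 7.9393, P7 6.4917, P1 3.5719, P3 3.5761.
Lower quotas: P2 5, P4 16, P6 7, P7 6, P1 3, P3 3 (sum 40, leaving 3 seats).
Remainders in descending order: P6 0.9393, P3 0.5761, P1 0.5719, P7 0.4917, P4 0.3562, P2 0.0648.
Largest remainders: P6, P3, P1 receive the extra seats.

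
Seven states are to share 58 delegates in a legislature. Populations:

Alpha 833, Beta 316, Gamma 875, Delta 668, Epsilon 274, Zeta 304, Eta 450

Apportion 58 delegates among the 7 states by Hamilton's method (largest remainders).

The standard divisor is 3720/58 ≈ 64.138.
Standard quotas: Alpha 12.988, Beta 4.927, Gamma 13.642, Delta 10.415, Epsilon 4.272, Zeta 4.740, Eta 7.016.
Lower quotas: Alpha 12, Beta 4, Gamma 13, Delta 10, Epsilon 4, Zeta 4, Eta 7 (sum 54, leaving 4 seats).
Remainders in descending order: Alpha 0.988, Beta 0.927, Zeta 0.740, Gamma 0.642, Delta 0.415, Epsilon 0.272, Eta 0.016.
Largest remainders: Alpha, Beta, Zeta, Gamma receive the extra seats.

Alpha: 13, Beta: 5, Gamma: 14, Delta: 10, Epsilon: 4, Zeta: 5, Eta: 7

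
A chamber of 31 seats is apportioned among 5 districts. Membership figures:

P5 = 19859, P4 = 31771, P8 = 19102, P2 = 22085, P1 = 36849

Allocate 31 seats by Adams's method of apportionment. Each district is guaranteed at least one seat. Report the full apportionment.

P5 5; P4 7; P8 5; P2 5; P1 9

Standard divisor 129666/31 ≈ 4182.774; standard quotas: P5 4.748, P4 7.596, P8 4.567, P2 5.280, P1 8.810.
Rounding up gives 5, 8, 5, 6, 9 = 33 seats, so the divisor must be adjusted.
With modified divisor 4570: modified quotas P5 4.346, P4 6.952, P8 4.180, P2 4.833, P1 8.063.
Rounding up: P5 5, P4 7, P8 5, P2 5, P1 9 (total 31).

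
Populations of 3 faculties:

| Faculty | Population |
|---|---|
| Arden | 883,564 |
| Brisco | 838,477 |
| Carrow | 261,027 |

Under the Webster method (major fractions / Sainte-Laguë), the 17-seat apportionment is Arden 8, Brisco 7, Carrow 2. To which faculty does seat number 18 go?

Priority for the next seat is population ÷ (current seats + 0.5).
Priorities: Arden 103948.706, Brisco 111796.933, Carrow 104410.800.
Highest priority: Brisco.

Brisco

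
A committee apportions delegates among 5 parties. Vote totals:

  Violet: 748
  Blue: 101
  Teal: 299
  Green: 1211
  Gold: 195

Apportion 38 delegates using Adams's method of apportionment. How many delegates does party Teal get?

5

Standard divisor 2554/38 ≈ 67.211; standard quotas: Violet 11.129, Blue 1.503, Teal 4.449, Green 18.018, Gold 2.901.
Rounding up gives 12, 2, 5, 19, 3 = 41 seats, so the divisor must be adjusted.
With modified divisor 73: modified quotas Violet 10.247, Blue 1.384, Teal 4.096, Green 16.589, Gold 2.671.
Rounding up: Violet 11, Blue 2, Teal 5, Green 17, Gold 3 (total 38).
Teal receives 5.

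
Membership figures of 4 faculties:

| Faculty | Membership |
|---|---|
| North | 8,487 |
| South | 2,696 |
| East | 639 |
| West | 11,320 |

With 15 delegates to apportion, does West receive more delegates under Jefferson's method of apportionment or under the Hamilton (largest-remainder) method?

Jefferson: North 6, South 1, East 0, West 8.
Hamilton: North 6, South 2, East 0, West 7.
West gets 8 under Jefferson and 7 under Hamilton.

Jefferson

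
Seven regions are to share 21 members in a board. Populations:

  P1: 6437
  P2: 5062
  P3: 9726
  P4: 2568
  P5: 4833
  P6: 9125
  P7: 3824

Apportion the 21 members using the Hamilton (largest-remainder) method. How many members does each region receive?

P1 3, P2 3, P3 5, P4 1, P5 2, P6 5, P7 2

The standard divisor is 41575/21 ≈ 1979.762.
Standard quotas: P1 3.2514, P2 2.5569, P3 4.9127, P4 1.2971, P5 2.4412, P6 4.6091, P7 1.9315.
Lower quotas: P1 3, P2 2, P3 4, P4 1, P5 2, P6 4, P7 1 (sum 17, leaving 4 seats).
Remainders in descending order: P7 0.9315, P3 0.9127, P6 0.6091, P2 0.5569, P5 0.4412, P4 0.2971, P1 0.2514.
The surplus seats go to P7, P3, P6, P2.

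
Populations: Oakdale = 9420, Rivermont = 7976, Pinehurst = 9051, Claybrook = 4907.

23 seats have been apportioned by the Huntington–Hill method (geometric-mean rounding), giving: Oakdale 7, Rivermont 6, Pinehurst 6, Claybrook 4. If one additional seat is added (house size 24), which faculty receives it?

Pinehurst

Priority for the next seat is population ÷ (√(s·(s+1))).
Priorities: Oakdale 1258.800, Rivermont 1230.724, Pinehurst 1396.600, Claybrook 1097.239.
Highest priority: Pinehurst.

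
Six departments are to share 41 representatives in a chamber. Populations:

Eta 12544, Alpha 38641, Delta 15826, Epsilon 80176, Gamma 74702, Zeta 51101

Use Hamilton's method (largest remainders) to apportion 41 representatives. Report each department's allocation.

Standard divisor: 272990 ÷ 41 ≈ 6658.293.
Standard quotas: Eta 1.8840, Alpha 5.8034, Delta 2.3769, Epsilon 12.0415, Gamma 11.2194, Zeta 7.6748.
Lower quotas: Eta 1, Alpha 5, Delta 2, Epsilon 12, Gamma 11, Zeta 7 (sum 38, leaving 3 seats).
Remainders in descending order: Eta 0.8840, Alpha 0.8034, Zeta 0.6748, Delta 0.3769, Gamma 0.2194, Epsilon 0.0415.
The surplus seats go to Eta, Alpha, Zeta.

Eta 2, Alpha 6, Delta 2, Epsilon 12, Gamma 11, Zeta 8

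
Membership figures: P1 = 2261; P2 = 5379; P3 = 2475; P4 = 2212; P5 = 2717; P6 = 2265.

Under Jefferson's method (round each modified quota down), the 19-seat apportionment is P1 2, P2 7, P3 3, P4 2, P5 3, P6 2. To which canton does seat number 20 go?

Priority for the next seat is population ÷ (current seats + 1).
Priorities: P1 753.667, P2 672.375, P3 618.750, P4 737.333, P5 679.250, P6 755.000.
Highest priority: P6.

P6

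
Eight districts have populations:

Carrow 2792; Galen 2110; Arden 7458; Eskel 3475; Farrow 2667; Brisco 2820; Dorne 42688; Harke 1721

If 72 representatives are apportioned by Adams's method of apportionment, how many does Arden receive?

8

Standard divisor 65731/72 ≈ 912.931; standard quotas: Carrow 3.058, Galen 2.311, Arden 8.169, Eskel 3.806, Farrow 2.921, Brisco 3.089, Dorne 46.759, Harke 1.885.
Rounding up gives 4, 3, 9, 4, 3, 4, 47, 2 = 76 seats, so the divisor must be adjusted.
With modified divisor 946.9: modified quotas Carrow 2.949, Galen 2.228, Arden 7.876, Eskel 3.670, Farrow 2.817, Brisco 2.978, Dorne 45.082, Harke 1.818.
Rounding up: Carrow 3, Galen 3, Arden 8, Eskel 4, Farrow 3, Brisco 3, Dorne 46, Harke 2 (total 72).
Arden receives 8.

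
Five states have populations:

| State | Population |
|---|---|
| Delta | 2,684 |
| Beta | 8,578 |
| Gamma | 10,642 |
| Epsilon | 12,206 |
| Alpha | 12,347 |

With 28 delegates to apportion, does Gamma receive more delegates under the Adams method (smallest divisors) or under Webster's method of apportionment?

Adams: Delta 2, Beta 5, Gamma 7, Epsilon 7, Alpha 7.
Webster: Delta 2, Beta 5, Gamma 6, Epsilon 7, Alpha 8.
Gamma gets 7 under Adams and 6 under Webster.

Adams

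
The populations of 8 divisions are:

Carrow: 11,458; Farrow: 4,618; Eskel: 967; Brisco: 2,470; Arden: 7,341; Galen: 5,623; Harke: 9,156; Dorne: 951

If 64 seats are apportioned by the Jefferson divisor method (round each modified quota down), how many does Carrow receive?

18

Standard divisor 42584/64 ≈ 665.375; standard quotas: Carrow 17.220, Farrow 6.940, Eskel 1.453, Brisco 3.712, Arden 11.033, Galen 8.451, Harke 13.761, Dorne 1.429.
Rounding down gives 17, 6, 1, 3, 11, 8, 13, 1 = 60 seats, so the divisor must be adjusted.
With modified divisor 621: modified quotas Carrow 18.451, Farrow 7.436, Eskel 1.557, Brisco 3.977, Arden 11.821, Galen 9.055, Harke 14.744, Dorne 1.531.
Rounding down: Carrow 18, Farrow 7, Eskel 1, Brisco 3, Arden 11, Galen 9, Harke 14, Dorne 1 (total 64).
Carrow receives 18.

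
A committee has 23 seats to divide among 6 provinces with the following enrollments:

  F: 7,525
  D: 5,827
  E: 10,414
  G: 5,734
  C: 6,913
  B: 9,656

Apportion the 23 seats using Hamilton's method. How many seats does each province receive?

The standard divisor is 46069/23 = 2003.
Standard quotas: F 3.7569, D 2.9091, E 5.1992, G 2.8627, C 3.4513, B 4.8208.
Lower quotas: F 3, D 2, E 5, G 2, C 3, B 4 (sum 19, leaving 4 seats).
Remainders in descending order: D 0.9091, G 0.8627, B 0.8208, F 0.7569, C 0.4513, E 0.1992.
Largest remainders: D, G, B, F receive the extra seats.

F: 4; D: 3; E: 5; G: 3; C: 3; B: 5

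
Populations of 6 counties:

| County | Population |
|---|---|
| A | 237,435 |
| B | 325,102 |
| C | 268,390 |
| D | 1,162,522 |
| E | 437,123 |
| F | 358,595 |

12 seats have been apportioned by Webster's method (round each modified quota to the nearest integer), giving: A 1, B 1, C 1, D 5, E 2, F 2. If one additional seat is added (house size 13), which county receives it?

B

Priority for the next seat is population ÷ (current seats + 0.5).
Priorities: A 158290.000, B 216734.667, C 178926.667, D 211367.636, E 174849.200, F 143438.000.
Highest priority: B.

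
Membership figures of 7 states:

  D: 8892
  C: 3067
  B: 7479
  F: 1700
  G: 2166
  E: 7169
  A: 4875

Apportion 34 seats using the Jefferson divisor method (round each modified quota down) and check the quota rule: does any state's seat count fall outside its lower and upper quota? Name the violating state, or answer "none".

none

Standard quotas: D 8.553, C 2.950, B 7.194, F 1.635, G 2.083, E 6.896, A 4.689.
Jefferson allocation: D 9, C 3, B 7, F 1, G 2, E 7, A 5.
Every allocation lies between the lower and upper quota.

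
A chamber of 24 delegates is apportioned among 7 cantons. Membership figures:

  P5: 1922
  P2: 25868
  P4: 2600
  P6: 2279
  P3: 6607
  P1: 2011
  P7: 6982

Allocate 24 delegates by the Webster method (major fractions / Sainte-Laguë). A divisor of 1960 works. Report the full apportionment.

With modified divisor 1960: modified quotas P5 0.981, P2 13.198, P4 1.327, P6 1.163, P3 3.371, P1 1.026, P7 3.562.
Rounding to the nearest integer: P5 1, P2 13, P4 1, P6 1, P3 3, P1 1, P7 4 (total 24).

P5 1, P2 13, P4 1, P6 1, P3 3, P1 1, P7 4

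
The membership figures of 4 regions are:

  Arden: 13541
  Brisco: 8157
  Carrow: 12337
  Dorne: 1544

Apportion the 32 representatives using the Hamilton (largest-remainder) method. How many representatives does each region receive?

Arden 12, Brisco 7, Carrow 11, Dorne 2

The standard divisor is 35579/32 ≈ 1111.844.
Standard quotas: Arden 12.1789, Brisco 7.3365, Carrow 11.0960, Dorne 1.3887.
Lower quotas: Arden 12, Brisco 7, Carrow 11, Dorne 1 (sum 31, leaving 1 seat).
Remainders in descending order: Dorne 0.3887, Brisco 0.3365, Arden 0.1789, Carrow 0.0960.
Largest remainder: Dorne receives the extra seat.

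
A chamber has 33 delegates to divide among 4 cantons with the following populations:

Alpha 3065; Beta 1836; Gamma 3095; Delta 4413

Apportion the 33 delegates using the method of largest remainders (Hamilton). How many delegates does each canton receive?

Alpha 8; Beta 5; Gamma 8; Delta 12

The standard divisor is 12409/33 ≈ 376.03.
Standard quotas: Alpha 8.151, Beta 4.883, Gamma 8.231, Delta 11.736.
Lower quotas: Alpha 8, Beta 4, Gamma 8, Delta 11 (sum 31, leaving 2 seats).
Remainders in descending order: Beta 0.883, Delta 0.736, Gamma 0.231, Alpha 0.151.
The surplus seats go to Beta, Delta.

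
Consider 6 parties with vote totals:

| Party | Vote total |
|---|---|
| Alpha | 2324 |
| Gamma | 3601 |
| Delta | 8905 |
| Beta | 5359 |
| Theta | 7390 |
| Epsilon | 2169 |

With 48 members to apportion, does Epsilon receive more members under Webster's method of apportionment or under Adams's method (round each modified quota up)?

Adams

Webster: Alpha 4, Gamma 6, Delta 14, Beta 9, Theta 12, Epsilon 3.
Adams: Alpha 4, Gamma 6, Delta 14, Beta 8, Theta 12, Epsilon 4.
Epsilon gets 3 under Webster and 4 under Adams.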